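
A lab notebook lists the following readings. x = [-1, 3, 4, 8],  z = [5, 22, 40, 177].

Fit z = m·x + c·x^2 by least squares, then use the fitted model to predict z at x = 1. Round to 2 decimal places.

ẑ = 1.13

With design matrix M, MᵀM = [[90, 602]; [602, 4434]] and Mᵀz = [1637, 12171]ᵀ.
Δ = 90·4434 − 602² = 36656.
m = (1637·4434 − 602·12171)/36656 = -17121/9164; c = (90·12171 − 602·1637)/36656 = 27479/9164.
At x = 1: ẑ = (-17121/9164)·(1) + (27479/9164)·(1) = 5179/4582.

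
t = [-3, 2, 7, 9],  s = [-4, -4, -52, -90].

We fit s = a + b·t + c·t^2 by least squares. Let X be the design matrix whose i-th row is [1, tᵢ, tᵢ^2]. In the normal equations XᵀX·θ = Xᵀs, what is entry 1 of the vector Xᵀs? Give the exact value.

Entry 1 ↔ basis 1, so (Xᵀs)_{1} = Σᵢ sᵢ = (1)·(-4) + (1)·(-4) + (1)·(-52) + (1)·(-90) = -150.

-150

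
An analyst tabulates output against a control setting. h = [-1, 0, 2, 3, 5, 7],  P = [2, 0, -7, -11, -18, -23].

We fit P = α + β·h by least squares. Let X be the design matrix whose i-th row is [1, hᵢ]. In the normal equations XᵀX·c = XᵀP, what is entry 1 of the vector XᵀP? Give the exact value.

-57

Entry 1 ↔ basis 1, so (XᵀP)_{1} = Σᵢ Pᵢ = (1)·(2) + (1)·(0) + (1)·(-7) + (1)·(-11) + (1)·(-18) + (1)·(-23) = -57.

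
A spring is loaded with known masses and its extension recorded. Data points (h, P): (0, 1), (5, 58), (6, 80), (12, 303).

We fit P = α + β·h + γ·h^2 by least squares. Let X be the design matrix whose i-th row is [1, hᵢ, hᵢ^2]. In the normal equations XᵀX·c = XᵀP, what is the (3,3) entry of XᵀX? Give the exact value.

22657

Row 3 ↔ basis h^2, column 3 ↔ basis h^2, so (XᵀX)_{3,3} = Σᵢ (h^2)·(h^2) = (0)·(0) + (25)·(25) + (36)·(36) + (144)·(144) = 22657.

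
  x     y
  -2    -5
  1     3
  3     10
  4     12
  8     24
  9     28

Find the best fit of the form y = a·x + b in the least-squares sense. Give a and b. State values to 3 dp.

a = 2.983, b = 0.566

Compute the Gram sums: Σx·x = 175, Σx = 23, Σ1 = 6.
And Σx·y = 535, Σy = 72.
MᵀM·[a, b]ᵀ = Mᵀy becomes [[175, 23]; [23, 6]]·[a, b]ᵀ = [535, 72]ᵀ.
Eliminating b: 6·(row 1) − 23·(row 2) gives 521·a = 6·535 − 23·72 = 1554, so a = 1554/521.
Then b = (72 − 23·(1554/521))/6 = 295/521.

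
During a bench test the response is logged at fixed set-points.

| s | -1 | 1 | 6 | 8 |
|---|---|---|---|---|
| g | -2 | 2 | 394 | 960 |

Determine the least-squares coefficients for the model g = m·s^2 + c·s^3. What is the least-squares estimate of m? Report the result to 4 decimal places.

m = -1.1876

Normal-equation sums: Σs^2·s^2 = 5394, Σs^2·s^3 = 40544, Σs^3·s^3 = 308802.
Moment sums: Σs^2·g = 75624, Σs^3·g = 576628.
So AᵀA·[m, c]ᵀ = Aᵀg: [[5394, 40544]; [40544, 308802]]·[m, c]ᵀ = [75624, 576628]ᵀ.
Eliminating c: 308802·(row 1) − 40544·(row 2) gives 21862052·m = 308802·75624 − 40544·576628 = -25963184, so m = -6490796/5465513.
Then c = (576628 − 40544·(-6490796/5465513))/308802 = 11057994/5465513.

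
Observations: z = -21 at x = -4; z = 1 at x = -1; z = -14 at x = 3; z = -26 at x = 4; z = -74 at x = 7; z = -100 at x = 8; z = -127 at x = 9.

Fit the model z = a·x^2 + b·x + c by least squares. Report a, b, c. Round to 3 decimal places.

With design matrix M, MᵀM = [[13652, 1610, 236]; [1610, 236, 26]; [236, 26, 7]] and Mᵀz = [-21190, -2524, -361]ᵀ.
Row-reducing yields a = -227369/149443, b = -72105/149443, c = 226413/149443.

a = -1.521, b = -0.482, c = 1.515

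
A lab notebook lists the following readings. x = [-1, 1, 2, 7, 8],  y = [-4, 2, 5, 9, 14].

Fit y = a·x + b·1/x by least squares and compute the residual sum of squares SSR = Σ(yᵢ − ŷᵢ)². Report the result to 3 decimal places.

SSR = 9.501

The normal equations are: 119·a + 5·b = 191;  5·a + (7169/3136)·b = 323/28.
det = 119·(7169/3136) − 5² = 110673/448.
a = (191·(7169/3136) − 5·(323/28))/(110673/448) = 396133/258237; b = (119·(323/28) − 5·191)/(110673/448) = 62384/36891.
Residuals: -66709/86079, -105449/86079, 31175/28693, -8114/4099, 130556/86079; SSR = 817801/86079.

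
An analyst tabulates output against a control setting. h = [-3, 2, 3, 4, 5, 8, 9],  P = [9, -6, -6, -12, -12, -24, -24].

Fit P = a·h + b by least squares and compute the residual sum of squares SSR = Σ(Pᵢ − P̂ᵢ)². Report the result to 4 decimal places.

SSR = 13.0848

Sums needed: Σh·h = 208, Σh = 28, Σ1 = 7.
Moment sums: Σh·P = -573, ΣP = -75.
Determinant 208·7 − 28² = 672.
a = ((-573)·7 − 28·(-75))/672 = -91/32; b = (208·(-75) − 28·(-573))/672 = 37/56.
Residuals: -43/224, -109/112, 419/224, -9/7, 349/224, -107/56, 209/224; SSR = 2931/224.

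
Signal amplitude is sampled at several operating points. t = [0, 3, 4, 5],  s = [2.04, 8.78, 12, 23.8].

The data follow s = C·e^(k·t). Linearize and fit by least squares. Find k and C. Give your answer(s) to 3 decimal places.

Let Y = ln s. Fitting Y = k·t + ln C by least squares:
AᵀA = [[50.0000, 12.0000]; [12.0000, 4]], rhs = [32.3055, 8.5400]ᵀ  (here Σt = 12.0000, Σ(t)² = 50.0000, Σln s = 8.5400, Σt·ln s = 32.3055).
Δ = 50.0000·4 − (12.0000)² = 56.0000; k = (32.3055·4 − 12.0000·8.5400)/56.0000 = 0.47753, ln C = (50.0000·8.5400 − 12.0000·32.3055)/56.0000 = 0.70241, so C = exp(0.70241) = 2.01862.

k = 0.478, C = 2.019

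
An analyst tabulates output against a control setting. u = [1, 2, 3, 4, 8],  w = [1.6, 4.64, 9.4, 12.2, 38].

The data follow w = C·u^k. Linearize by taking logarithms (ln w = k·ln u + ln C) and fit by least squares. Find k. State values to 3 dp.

Let Y = ln w. Fitting Y = k·ln u + ln C by least squares:
AᵀA = [[7.9333, 5.2575]; [5.2575, 5]], rhs = [14.5573, 10.3844]ᵀ  (here Σln u = 5.2575, Σ(ln u)² = 7.9333, Σln w = 10.3844, Σln u·ln w = 14.5573).
Solving (det = 12.0252): k = 1.51269, ln C = 0.48629.

k = 1.513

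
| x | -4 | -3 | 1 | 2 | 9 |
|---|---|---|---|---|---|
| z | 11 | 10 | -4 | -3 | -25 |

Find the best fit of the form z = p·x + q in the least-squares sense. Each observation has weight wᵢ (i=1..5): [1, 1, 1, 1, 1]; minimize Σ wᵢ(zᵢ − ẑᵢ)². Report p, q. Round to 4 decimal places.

Entries of MᵀWM: Σwᵢ·x·x = 111, Σwᵢ·x = 5, Σwᵢ·1 = 5.
Moment sums: Σwᵢ·x·z = -309, Σwᵢ·z = -11.
So MᵀWM·[p, q]ᵀ = MᵀWz: [[111, 5]; [5, 5]]·[p, q]ᵀ = [-309, -11]ᵀ.
Eliminating q: 5·(row 1) − 5·(row 2) gives 530·p = 5·(-309) − 5·(-11) = -1490, so p = -149/53.
Then q = ((-11) − 5·(-149/53))/5 = 162/265.

p = -2.8113, q = 0.6113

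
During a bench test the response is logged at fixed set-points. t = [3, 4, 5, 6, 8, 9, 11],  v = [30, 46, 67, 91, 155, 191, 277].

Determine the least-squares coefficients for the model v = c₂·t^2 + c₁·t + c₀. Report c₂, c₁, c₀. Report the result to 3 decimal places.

Compute the Gram sums: Σt^2·t^2 = 27556, Σt^2·t = 3004, Σt^2 = 352, Σt·t = 352, Σt = 46, Σ1 = 7.
For Mᵀv: Σt^2·v = 64865, Σt·v = 7161, Σv = 857.
Normal equations: [[27556, 3004, 352]; [3004, 352, 46]; [352, 46, 7]]·[c₂, c₁, c₀]ᵀ = [64865, 7161, 857]ᵀ.
Solving the 3×3 system (Gaussian elimination) gives c₂ = 1879/924, c₁ = 578/231, c₀ = 41/11.

c₂ = 2.034, c₁ = 2.502, c₀ = 3.727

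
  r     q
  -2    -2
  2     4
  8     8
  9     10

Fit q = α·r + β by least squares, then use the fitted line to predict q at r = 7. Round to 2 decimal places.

Sums needed: Σr·r = 153, Σr = 17, Σ1 = 4.
And Σr·q = 166, Σq = 20.
Eliminating β: 4·(row 1) − 17·(row 2) gives 323·α = 4·166 − 17·20 = 324, so α = 324/323.
Then β = (20 − 17·(324/323))/4 = 14/19.
At r = 7: q̂ = (324/323)·(7) + (14/19)·(1) = 2506/323.

q̂ = 7.76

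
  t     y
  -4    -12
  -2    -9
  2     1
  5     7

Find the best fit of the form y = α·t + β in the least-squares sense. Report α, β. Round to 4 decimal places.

α = 2.1795, β = -3.7949

The normal system XᵀX·[α, β]ᵀ = Xᵀy is [[49, 1]; [1, 4]]·[α, β]ᵀ = [103, -13]ᵀ.
Δ = 49·4 − 1² = 195.
α = (103·4 − 1·(-13))/195 = 85/39; β = (49·(-13) − 1·103)/195 = -148/39.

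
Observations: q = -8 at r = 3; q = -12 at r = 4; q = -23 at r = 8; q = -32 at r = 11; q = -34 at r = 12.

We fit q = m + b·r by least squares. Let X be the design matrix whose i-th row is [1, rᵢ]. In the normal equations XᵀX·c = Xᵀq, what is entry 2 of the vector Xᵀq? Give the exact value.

-1016

Entry 2 ↔ basis r, so (Xᵀq)_{2} = Σᵢ (r)·qᵢ = (3)·(-8) + (4)·(-12) + (8)·(-23) + (11)·(-32) + (12)·(-34) = -1016.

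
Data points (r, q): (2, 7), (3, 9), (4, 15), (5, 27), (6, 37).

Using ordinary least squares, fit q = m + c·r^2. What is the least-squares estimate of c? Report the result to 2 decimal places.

c = 0.99

The normal equations are: 5·m + 90·c = 95;  90·m + 2274·c = 2356.
Eliminating c: 2274·(row 1) − 90·(row 2) gives 3270·m = 2274·95 − 90·2356 = 3990, so m = 133/109.
Then c = (2356 − 90·(133/109))/2274 = 323/327.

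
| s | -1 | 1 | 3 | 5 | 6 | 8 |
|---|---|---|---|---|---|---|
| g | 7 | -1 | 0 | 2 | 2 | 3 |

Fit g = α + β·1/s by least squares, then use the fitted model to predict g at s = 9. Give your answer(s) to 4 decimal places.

ĝ = 2.2767

Forming XᵀX = [[6, 33/40]; [33/40, 31601/14400]] and Xᵀg = [13, -827/120]ᵀ gives XᵀX·[α, β]ᵀ = Xᵀg.
Eliminating β: (31601/14400)·(row 1) − (33/40)·(row 2) gives (11987/960)·α = (31601/14400)·13 − (33/40)·(-827/120) = 246343/7200, so α = 492686/179805.
Then β = ((-827/120) − (33/40)·(492686/179805))/(31601/14400) = -49992/11987.
At s = 9: ĝ = (492686/179805)·(1) + (-49992/11987)·(1/9) = 409366/179805.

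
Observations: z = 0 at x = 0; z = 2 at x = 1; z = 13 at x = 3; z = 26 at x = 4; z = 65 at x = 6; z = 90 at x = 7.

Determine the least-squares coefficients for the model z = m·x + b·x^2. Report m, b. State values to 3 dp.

From the data, Σx·x = 111, Σx·x^2 = 651, Σx^2·x^2 = 4035.
And Σx·z = 1165, Σx^2·z = 7285.
Δ = 111·4035 − 651² = 24084.
m = (1165·4035 − 651·7285)/24084 = -1160/669; b = (111·7285 − 651·1165)/24084 = 465/223.

m = -1.734, b = 2.085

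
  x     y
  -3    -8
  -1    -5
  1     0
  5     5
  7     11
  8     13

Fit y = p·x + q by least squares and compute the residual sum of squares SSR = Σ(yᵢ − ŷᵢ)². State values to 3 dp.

Sums needed: Σx·x = 149, Σx = 17, Σ1 = 6.
Right-hand side: Σx·y = 235, Σy = 16.
Normal equations: [[149, 17]; [17, 6]]·[p, q]ᵀ = [235, 16]ᵀ.
Eliminating q: 6·(row 1) − 17·(row 2) gives 605·p = 6·235 − 17·16 = 1138, so p = 1138/605.
Then q = (16 − 17·(1138/605))/6 = -1611/605.
Residuals: 37/121, -276/605, 43/55, -1054/605, 60/121, 372/605; SSR = 2766/605.

SSR = 4.572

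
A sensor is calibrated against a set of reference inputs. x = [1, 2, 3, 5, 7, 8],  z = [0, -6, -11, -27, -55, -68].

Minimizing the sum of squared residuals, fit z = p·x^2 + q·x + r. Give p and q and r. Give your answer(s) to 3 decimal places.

p = -0.924, q = -1.404, r = 1.654

Setting ∂/∂p … = 0 gives: 7220·p + 1016·q + 152·r = -7845;  1016·p + 152·q + 26·r = -1109;  152·p + 26·q + 6·r = -167.
Row-reducing yields p = -6707/7260, q = -2548/1815, r = 2001/1210.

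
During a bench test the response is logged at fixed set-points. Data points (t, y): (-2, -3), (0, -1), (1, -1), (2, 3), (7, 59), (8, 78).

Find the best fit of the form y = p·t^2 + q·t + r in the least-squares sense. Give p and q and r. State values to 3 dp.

p = 1.071, q = 1.511, r = -3.298

Sums needed: Σt^2·t^2 = 6530, Σt^2·t = 856, Σt^2 = 122, Σt·t = 122, Σt = 16, Σ1 = 6.
And Σt^2·y = 7882, Σt·y = 1048, Σy = 135.
Inverting the 3×3 Gram matrix, [p, q, r]ᵀ = [12731/11892, 4493/2973, -13073/3964]ᵀ.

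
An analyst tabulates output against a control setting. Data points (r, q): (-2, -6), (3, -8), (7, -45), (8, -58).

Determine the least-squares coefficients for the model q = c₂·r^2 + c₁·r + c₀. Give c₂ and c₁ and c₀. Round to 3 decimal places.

Forming XᵀX = [[6594, 874, 126]; [874, 126, 16]; [126, 16, 4]] and Xᵀq = [-6013, -791, -117]ᵀ gives XᵀX·[c₂, c₁, c₀]ᵀ = Xᵀq.
Inverting the 3×3 Gram matrix, [c₂, c₁, c₀]ᵀ = [-4959/5170, 266/517, -257/235]ᵀ.

c₂ = -0.959, c₁ = 0.515, c₀ = -1.094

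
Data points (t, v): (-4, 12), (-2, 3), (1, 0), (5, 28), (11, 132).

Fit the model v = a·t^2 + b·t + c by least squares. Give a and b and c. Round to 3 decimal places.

Normal-equation sums: Σt^2·t^2 = 15539, Σt^2·t = 1385, Σt^2 = 167, Σt·t = 167, Σt = 11, Σ1 = 5.
For Mᵀv: Σt^2·v = 16876, Σt·v = 1538, Σv = 175.
So MᵀM·[a, b, c]ᵀ = Mᵀv: [[15539, 1385, 167]; [1385, 167, 11]; [167, 11, 5]]·[a, b, c]ᵀ = [16876, 1538, 175]ᵀ.
Inverting the 3×3 Gram matrix, [a, b, c]ᵀ = [334945/322458, 72255/107486, -189008/161229]ᵀ.

a = 1.039, b = 0.672, c = -1.172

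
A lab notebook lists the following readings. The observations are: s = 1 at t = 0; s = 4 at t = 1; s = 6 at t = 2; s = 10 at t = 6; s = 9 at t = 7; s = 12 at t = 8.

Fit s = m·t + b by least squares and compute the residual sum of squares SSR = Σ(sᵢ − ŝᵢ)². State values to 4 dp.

Sums needed: Σt·t = 154, Σt = 24, Σ1 = 6.
For Mᵀs: Σt·s = 235, Σs = 42.
MᵀM·[m, b]ᵀ = Mᵀs becomes [[154, 24]; [24, 6]]·[m, b]ᵀ = [235, 42]ᵀ.
Eliminating b: 6·(row 1) − 24·(row 2) gives 348·m = 6·235 − 24·42 = 402, so m = 67/58.
Then b = (42 − 24·(67/58))/6 = 69/29.
Residuals: -40/29, 27/58, 38/29, 20/29, -85/58, 11/29; SSR = 383/58.

SSR = 6.6034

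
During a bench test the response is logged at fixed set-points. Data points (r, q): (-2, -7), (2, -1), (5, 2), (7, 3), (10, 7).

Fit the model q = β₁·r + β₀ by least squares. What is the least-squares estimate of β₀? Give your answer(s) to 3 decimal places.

Entries of XᵀX: Σr·r = 182, Σr = 22, Σ1 = 5.
For Xᵀq: Σr·q = 113, Σq = 4.
So XᵀX·[β₁, β₀]ᵀ = Xᵀq: [[182, 22]; [22, 5]]·[β₁, β₀]ᵀ = [113, 4]ᵀ.
Eliminating β₀: 5·(row 1) − 22·(row 2) gives 426·β₁ = 5·113 − 22·4 = 477, so β₁ = 159/142.
Then β₀ = (4 − 22·(159/142))/5 = -293/71.

β₀ = -4.127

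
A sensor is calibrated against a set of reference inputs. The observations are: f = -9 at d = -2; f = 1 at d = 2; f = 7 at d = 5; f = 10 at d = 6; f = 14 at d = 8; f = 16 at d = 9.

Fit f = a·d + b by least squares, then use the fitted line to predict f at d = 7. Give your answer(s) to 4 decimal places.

Sums needed: Σd·d = 214, Σd = 28, Σ1 = 6.
For Aᵀf: Σd·f = 371, Σf = 39.
AᵀA·[a, b]ᵀ = Aᵀf becomes [[214, 28]; [28, 6]]·[a, b]ᵀ = [371, 39]ᵀ.
Eliminating b: 6·(row 1) − 28·(row 2) gives 500·a = 6·371 − 28·39 = 1134, so a = 567/250.
Then b = (39 − 28·(567/250))/6 = -1021/250.
At d = 7: f̂ = (567/250)·(7) + (-1021/250)·(1) = 1474/125.

f̂ = 11.7920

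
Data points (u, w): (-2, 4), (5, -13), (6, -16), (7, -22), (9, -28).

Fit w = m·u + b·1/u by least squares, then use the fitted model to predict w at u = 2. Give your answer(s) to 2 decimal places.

ŵ = -3.43

From the data, Σu·u = 195, Σu·1/u = 5, Σ1/u·1/u = 69563/198450.
Moment sums: Σu·w = -575, Σ1/u·w = -4259/315.
So MᵀM·[m, b]ᵀ = Mᵀw: [[195, 5]; [5, 69563/198450]]·[m, b]ᵀ = [-575, -4259/315]ᵀ.
Determinant 195·(69563/198450) − 5² = 573569/13230.
m = ((-575)·(69563/198450) − 5·(-4259/315))/(573569/13230) = -5316575/1720707; b = (195·(-4259/315) − 5·(-575))/(573569/13230) = 3155040/573569.
At u = 2: ŵ = (-5316575/1720707)·(2) + (3155040/573569)·(1/2) = -5900590/1720707.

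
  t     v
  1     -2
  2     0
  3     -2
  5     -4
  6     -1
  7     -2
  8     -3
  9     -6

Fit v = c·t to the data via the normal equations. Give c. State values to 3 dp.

c = -0.468

Normal-equation sums: Σt·t = 269.
Right-hand side: Σt·v = -126.
So MᵀM·[c]ᵀ = Mᵀv: [[269]]·[c]ᵀ = [-126]ᵀ.
c = (-126)/269 = -0.468401.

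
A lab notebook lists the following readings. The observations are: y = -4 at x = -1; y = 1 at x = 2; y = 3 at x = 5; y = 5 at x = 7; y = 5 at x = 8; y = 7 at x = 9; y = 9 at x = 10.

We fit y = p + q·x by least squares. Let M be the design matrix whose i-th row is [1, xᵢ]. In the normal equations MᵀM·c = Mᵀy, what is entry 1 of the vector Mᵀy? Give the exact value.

Entry 1 ↔ basis 1, so (Mᵀy)_{1} = Σᵢ yᵢ = (1)·(-4) + (1)·(1) + (1)·(3) + (1)·(5) + (1)·(5) + (1)·(7) + (1)·(9) = 26.

26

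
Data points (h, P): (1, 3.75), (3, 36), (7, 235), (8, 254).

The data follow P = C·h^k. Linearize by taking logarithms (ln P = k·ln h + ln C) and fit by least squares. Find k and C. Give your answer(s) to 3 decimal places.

Linearized form: ln P = k·ln h + ln C. From the 4 transformed points,
XᵀX = [[9.3176, 5.1240]; [5.1240, 4]], rhs = [26.0753, 15.9022]ᵀ  (here Σln h = 5.1240, Σ(ln h)² = 9.3176, Σln P = 15.9022, Σln h·ln P = 26.0753).
Δ = 9.3176·4 − (5.1240)² = 11.0154; k = (26.0753·4 − 5.1240·15.9022)/11.0154 = 2.07156, ln C = (9.3176·15.9022 − 5.1240·26.0753)/11.0154 = 1.32189, so C = exp(1.32189) = 3.75052.

k = 2.072, C = 3.751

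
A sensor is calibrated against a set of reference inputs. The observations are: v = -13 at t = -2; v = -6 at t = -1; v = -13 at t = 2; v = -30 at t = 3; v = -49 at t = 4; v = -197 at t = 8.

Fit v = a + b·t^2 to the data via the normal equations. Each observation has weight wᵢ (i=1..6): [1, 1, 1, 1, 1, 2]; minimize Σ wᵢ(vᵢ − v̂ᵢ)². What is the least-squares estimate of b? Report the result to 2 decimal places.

b = -3.05

The normal system AᵀWA·[a, b]ᵀ = AᵀWv is [[7, 162]; [162, 8562]]·[a, b]ᵀ = [-505, -26380]ᵀ.
Δ = 7·8562 − 162² = 33690.
a = ((-505)·8562 − 162·(-26380))/33690 = -1675/1123; b = (7·(-26380) − 162·(-505))/33690 = -10285/3369.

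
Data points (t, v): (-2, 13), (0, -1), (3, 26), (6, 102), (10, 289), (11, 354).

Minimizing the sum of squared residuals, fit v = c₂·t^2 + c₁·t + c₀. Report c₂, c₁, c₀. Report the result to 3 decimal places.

c₂ = 2.980, c₁ = -0.703, c₀ = -0.322

Sums needed: Σt^2·t^2 = 26034, Σt^2·t = 2566, Σt^2 = 270, Σt·t = 270, Σt = 28, Σ1 = 6.
Moment sums: Σt^2·v = 75692, Σt·v = 7448, Σv = 783.
Row-reducing yields c₂ = 1023067/343302, c₁ = -80473/114434, c₀ = -55241/171651.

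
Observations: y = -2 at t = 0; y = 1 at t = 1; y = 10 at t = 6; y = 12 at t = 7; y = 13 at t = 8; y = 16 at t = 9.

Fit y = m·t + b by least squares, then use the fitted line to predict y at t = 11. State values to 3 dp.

Compute the Gram sums: Σt·t = 231, Σt = 31, Σ1 = 6.
Right-hand side: Σt·y = 393, Σy = 50.
MᵀM·[m, b]ᵀ = Mᵀy becomes [[231, 31]; [31, 6]]·[m, b]ᵀ = [393, 50]ᵀ.
Eliminating b: 6·(row 1) − 31·(row 2) gives 425·m = 6·393 − 31·50 = 808, so m = 808/425.
Then b = (50 − 31·(808/425))/6 = -633/425.
At t = 11: ŷ = (808/425)·(11) + (-633/425)·(1) = 1651/85.

ŷ = 19.424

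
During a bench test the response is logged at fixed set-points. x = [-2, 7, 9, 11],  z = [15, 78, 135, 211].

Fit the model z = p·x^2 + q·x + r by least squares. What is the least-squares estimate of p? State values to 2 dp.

p = 2.03

Setting ∂/∂p … = 0 gives: 23619·p + 2395·q + 255·r = 40348;  2395·p + 255·q + 25·r = 4052;  255·p + 25·q + 4·r = 439.
(Σx^2·x^2 = 23619, Σx^2·x = 2395, Σx^2 = 255, Σx·x = 255, Σx = 25, Σ1 = 4, Σx^2·z = 40348, Σx·z = 4052, Σz = 439.)
Solving the 3×3 system (Gaussian elimination) gives p = 68995/34028, q = -545069/170140, r = 8739/17014.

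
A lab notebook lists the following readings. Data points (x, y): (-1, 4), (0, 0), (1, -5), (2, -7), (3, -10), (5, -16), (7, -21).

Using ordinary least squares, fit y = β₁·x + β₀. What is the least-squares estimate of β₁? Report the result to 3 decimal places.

AᵀA·[β₁, β₀]ᵀ = Aᵀy reads: 89·β₁ + 17·β₀ = -280;  17·β₁ + 7·β₀ = -55.
(Σx·x = 89, Σx = 17, Σ1 = 7, Σx·y = -280, Σy = -55.)
det = 89·7 − 17² = 334.
β₁ = ((-280)·7 − 17·(-55))/334 = -1025/334; β₀ = (89·(-55) − 17·(-280))/334 = -135/334.

β₁ = -3.069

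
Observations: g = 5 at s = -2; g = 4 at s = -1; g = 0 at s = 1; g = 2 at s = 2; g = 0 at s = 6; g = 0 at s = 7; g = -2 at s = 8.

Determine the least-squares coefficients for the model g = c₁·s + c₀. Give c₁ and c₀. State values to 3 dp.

From the data, Σs·s = 159, Σs = 21, Σ1 = 7.
And Σs·g = -26, Σg = 9.
Normal equations: [[159, 21]; [21, 7]]·[c₁, c₀]ᵀ = [-26, 9]ᵀ.
Δ = 159·7 − 21² = 672.
c₁ = ((-26)·7 − 21·9)/672 = -53/96; c₀ = (159·9 − 21·(-26))/672 = 659/224.

c₁ = -0.552, c₀ = 2.942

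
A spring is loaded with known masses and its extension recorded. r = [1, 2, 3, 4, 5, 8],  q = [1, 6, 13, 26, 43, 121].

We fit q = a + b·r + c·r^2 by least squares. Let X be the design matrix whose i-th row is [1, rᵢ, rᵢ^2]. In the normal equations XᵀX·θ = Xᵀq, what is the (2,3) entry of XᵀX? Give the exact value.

737

Row 2 ↔ basis r, column 3 ↔ basis r^2, so (XᵀX)_{2,3} = Σᵢ (r)·(r^2) = (1)·(1) + (2)·(4) + (3)·(9) + (4)·(16) + (5)·(25) + (8)·(64) = 737.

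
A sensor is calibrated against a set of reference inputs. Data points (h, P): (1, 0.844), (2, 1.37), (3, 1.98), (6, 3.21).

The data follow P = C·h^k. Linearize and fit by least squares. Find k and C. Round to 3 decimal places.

Let Y = ln P. Fitting Y = k·ln h + ln C by least squares:
AᵀA = [[4.8978, 3.5835]; [3.5835, 4]], rhs = [3.0583, 1.9946]ᵀ  (here Σln h = 3.5835, Σ(ln h)² = 4.8978, Σln P = 1.9946, Σln h·ln P = 3.0583).
Δ = 4.8978·4 − (3.5835)² = 6.7496; k = (3.0583·4 − 3.5835·1.9946)/6.7496 = 0.75349, ln C = (4.8978·1.9946 − 3.5835·3.0583)/6.7496 = -0.17640, so C = exp(-0.17640) = 0.83829.

k = 0.753, C = 0.838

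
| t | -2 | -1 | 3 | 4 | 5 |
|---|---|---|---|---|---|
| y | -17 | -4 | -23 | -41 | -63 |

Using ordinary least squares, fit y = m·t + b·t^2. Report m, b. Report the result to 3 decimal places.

m = 1.844, b = -2.954

Setting ∂/∂m … = 0 gives: 55·m + 207·b = -510;  207·m + 979·b = -2510.
(Σt·t = 55, Σt·t^2 = 207, Σt^2·t^2 = 979, Σt·y = -510, Σt^2·y = -2510.)
Δ = 55·979 − 207² = 10996.
m = ((-510)·979 − 207·(-2510))/10996 = 5070/2749; b = (55·(-2510) − 207·(-510))/10996 = -8120/2749.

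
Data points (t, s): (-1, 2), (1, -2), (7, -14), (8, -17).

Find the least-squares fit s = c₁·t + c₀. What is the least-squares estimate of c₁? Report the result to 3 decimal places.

c₁ = -2.072

XᵀX·[c₁, c₀]ᵀ = Xᵀs reads: 115·c₁ + 15·c₀ = -238;  15·c₁ + 4·c₀ = -31.
(Σt·t = 115, Σt = 15, Σ1 = 4, Σt·s = -238, Σs = -31.)
Δ = 115·4 − 15² = 235.
c₁ = ((-238)·4 − 15·(-31))/235 = -487/235; c₀ = (115·(-31) − 15·(-238))/235 = 1/47.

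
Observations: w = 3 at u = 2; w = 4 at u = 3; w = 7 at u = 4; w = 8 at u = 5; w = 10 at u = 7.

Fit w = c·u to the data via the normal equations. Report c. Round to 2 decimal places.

Forming MᵀM = [[103]] and Mᵀw = [156]ᵀ gives MᵀM·[c]ᵀ = Mᵀw.
Hence c = 156 / 103 ≈ 1.51456.

c = 1.51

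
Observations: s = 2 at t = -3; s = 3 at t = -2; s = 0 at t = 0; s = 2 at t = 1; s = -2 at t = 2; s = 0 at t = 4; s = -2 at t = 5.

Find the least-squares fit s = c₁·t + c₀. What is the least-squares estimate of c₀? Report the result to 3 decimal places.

c₀ = 0.948

Setting ∂/∂c₁ … = 0 gives: 59·c₁ + 7·c₀ = -24;  7·c₁ + 7·c₀ = 3.
det = 59·7 − 7² = 364.
c₁ = ((-24)·7 − 7·3)/364 = -27/52; c₀ = (59·3 − 7·(-24))/364 = 345/364.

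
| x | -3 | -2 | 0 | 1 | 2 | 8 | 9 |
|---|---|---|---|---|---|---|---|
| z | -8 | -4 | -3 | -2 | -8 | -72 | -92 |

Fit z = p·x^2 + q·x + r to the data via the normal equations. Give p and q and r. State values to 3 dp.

Normal-equation sums: Σx^2·x^2 = 10771, Σx^2·x = 1215, Σx^2 = 163, Σx·x = 163, Σx = 15, Σ1 = 7.
For Aᵀz: Σx^2·z = -12182, Σx·z = -1390, Σz = -189.
Row-reducing yields p = -144787/142908, q = -9820/11909, r = -234533/142908.

p = -1.013, q = -0.825, r = -1.641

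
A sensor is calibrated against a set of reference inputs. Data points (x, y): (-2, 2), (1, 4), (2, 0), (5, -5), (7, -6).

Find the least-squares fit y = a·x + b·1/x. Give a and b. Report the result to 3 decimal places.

a = -1.055, b = 4.113

From the data, Σx·x = 83, Σx·1/x = 5, Σ1/x·1/x = 3823/2450.
And Σx·y = -67, Σ1/x·y = 8/7.
Determinant 83·(3823/2450) − 5² = 256059/2450.
a = ((-67)·(3823/2450) − 5·(8/7))/(256059/2450) = -90047/85353; b = (83·(8/7) − 5·(-67))/(256059/2450) = 351050/85353.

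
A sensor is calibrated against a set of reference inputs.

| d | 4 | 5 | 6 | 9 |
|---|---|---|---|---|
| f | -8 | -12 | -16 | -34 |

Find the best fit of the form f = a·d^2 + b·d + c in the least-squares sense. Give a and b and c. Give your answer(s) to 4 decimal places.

a = -0.3812, b = -0.2210, c = -1.1160

Forming MᵀM = [[8738, 1134, 158]; [1134, 158, 24]; [158, 24, 4]] and Mᵀf = [-3758, -494, -70]ᵀ gives MᵀM·[a, b, c]ᵀ = Mᵀf.
Solving the 3×3 system (Gaussian elimination) gives a = -69/181, b = -40/181, c = -202/181.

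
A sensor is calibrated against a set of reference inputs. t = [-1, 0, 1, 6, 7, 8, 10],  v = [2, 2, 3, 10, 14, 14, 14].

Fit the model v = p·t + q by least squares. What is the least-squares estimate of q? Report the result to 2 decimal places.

q = 2.60

Forming XᵀX = [[251, 31]; [31, 7]] and Xᵀv = [411, 59]ᵀ gives XᵀX·[p, q]ᵀ = Xᵀv.
Δ = 251·7 − 31² = 796.
p = (411·7 − 31·59)/796 = 262/199; q = (251·59 − 31·411)/796 = 517/199.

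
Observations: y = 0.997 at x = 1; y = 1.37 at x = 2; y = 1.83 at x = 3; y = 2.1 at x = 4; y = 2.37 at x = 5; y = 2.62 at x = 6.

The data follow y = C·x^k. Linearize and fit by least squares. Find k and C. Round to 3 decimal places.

Let Y = ln y. Fitting Y = k·ln x + ln C by least squares:
Σln x = 6.5793, Σ(ln x)² = 9.4099, Σln y = 3.4841, Σln x·ln y = 5.0252.
Normal system: [[9.4099, 6.5793]; [6.5793, 6]]·[k, ln C]ᵀ = [5.0252, 3.4841]ᵀ.
Solving (det = 13.1729): k = 0.54873, ln C = -0.02101, so C = exp(-0.02101) = 0.97920.

k = 0.549, C = 0.979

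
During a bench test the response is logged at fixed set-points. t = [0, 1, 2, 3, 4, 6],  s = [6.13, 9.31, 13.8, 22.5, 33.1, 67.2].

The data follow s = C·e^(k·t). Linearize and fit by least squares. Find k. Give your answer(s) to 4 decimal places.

k = 0.4040

Let Y = ln s. Fitting Y = k·t + ln C by least squares:
XᵀX = [[66.0000, 16.0000]; [16.0000, 6]], rhs = [56.0651, 17.4897]ᵀ  (here Σt = 16.0000, Σ(t)² = 66.0000, Σln s = 17.4897, Σt·ln s = 56.0651).
Δ = 66.0000·6 − (16.0000)² = 140.0000; k = (56.0651·6 − 16.0000·17.4897)/140.0000 = 0.40397, ln C = (66.0000·17.4897 − 16.0000·56.0651)/140.0000 = 1.83769.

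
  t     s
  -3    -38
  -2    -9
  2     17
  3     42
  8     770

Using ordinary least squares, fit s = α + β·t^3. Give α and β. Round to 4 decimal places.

Compute the Gram sums: Σ1 = 5, Σt^3 = 512, Σt^3·t^3 = 263730.
Right-hand side: Σs = 782, Σt^3·s = 396608.
Δ = 5·263730 − 512² = 1056506.
α = (782·263730 − 512·396608)/1056506 = 1586782/528253; β = (5·396608 − 512·782)/1056506 = 791328/528253.

α = 3.0038, β = 1.4980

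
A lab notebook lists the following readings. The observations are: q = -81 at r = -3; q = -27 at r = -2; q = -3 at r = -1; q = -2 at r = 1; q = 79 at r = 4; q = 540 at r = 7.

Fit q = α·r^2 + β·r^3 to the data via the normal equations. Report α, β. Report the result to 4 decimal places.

α = -3.0016, β = 2.0024

The normal equations are: 2756·α + 17556·β = 26882;  17556·α + 122540·β = 192680.
(Σr^2·r^2 = 2756, Σr^2·r^3 = 17556, Σr^3·r^3 = 122540, Σr^2·q = 26882, Σr^3·q = 192680.)
Δ = 2756·122540 − 17556² = 29507104.
α = (26882·122540 − 17556·192680)/29507104 = -1006475/335308; β = (2756·192680 − 17556·26882)/29507104 = 7385711/3688388.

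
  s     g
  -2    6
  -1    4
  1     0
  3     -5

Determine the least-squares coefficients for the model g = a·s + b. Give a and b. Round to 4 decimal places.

a = -2.1864, b = 1.7966

The normal equations are: 15·a + 1·b = -31;  1·a + 4·b = 5.
(Σs·s = 15, Σs = 1, Σ1 = 4, Σs·g = -31, Σg = 5.)
Δ = 15·4 − 1² = 59.
a = ((-31)·4 − 1·5)/59 = -129/59; b = (15·5 − 1·(-31))/59 = 106/59.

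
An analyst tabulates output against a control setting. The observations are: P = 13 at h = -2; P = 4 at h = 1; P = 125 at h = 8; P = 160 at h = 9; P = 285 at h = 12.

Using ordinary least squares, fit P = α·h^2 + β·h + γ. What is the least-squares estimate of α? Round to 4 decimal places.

α = 2.0436

MᵀM·[α, β, γ]ᵀ = MᵀP reads: 31410·α + 2962·β + 294·γ = 62056;  2962·α + 294·β + 28·γ = 5838;  294·α + 28·β + 5·γ = 587.
Row-reducing yields α = 132097/64639, β = -64910/64639, γ = 184811/64639.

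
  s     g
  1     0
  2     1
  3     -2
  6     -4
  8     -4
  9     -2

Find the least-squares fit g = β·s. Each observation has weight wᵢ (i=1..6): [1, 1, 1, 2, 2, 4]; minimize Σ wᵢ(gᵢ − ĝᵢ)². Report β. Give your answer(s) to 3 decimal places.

With design matrix M, MᵀWM = [[538]] and MᵀWg = [-188]ᵀ.
β = (-188)/538 = -0.349442.

β = -0.349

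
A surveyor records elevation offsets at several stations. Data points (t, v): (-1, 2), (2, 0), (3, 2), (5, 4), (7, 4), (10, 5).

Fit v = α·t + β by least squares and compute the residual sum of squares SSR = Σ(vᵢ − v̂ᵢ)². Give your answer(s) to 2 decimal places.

Sums needed: Σt·t = 188, Σt = 26, Σ1 = 6.
And Σt·v = 102, Σv = 17.
So AᵀA·[α, β]ᵀ = Aᵀv: [[188, 26]; [26, 6]]·[α, β]ᵀ = [102, 17]ᵀ.
Determinant 188·6 − 26² = 452.
α = (102·6 − 26·17)/452 = 85/226; β = (188·17 − 26·102)/452 = 136/113.
Residuals: 265/226, -221/113, -75/226, 207/226, 37/226, 4/113; SSR = 698/113.

SSR = 6.18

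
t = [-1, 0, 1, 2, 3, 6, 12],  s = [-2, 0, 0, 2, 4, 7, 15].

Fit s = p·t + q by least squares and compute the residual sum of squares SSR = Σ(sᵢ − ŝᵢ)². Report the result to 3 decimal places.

MᵀM·[p, q]ᵀ = Mᵀs reads: 195·p + 23·q = 240;  23·p + 7·q = 26.
(Σt·t = 195, Σt = 23, Σ1 = 7, Σt·s = 240, Σs = 26.)
Determinant 195·7 − 23² = 836.
p = (240·7 − 23·26)/836 = 541/418; q = (195·26 − 23·240)/836 = -225/418.
Residuals: -35/209, 225/418, -158/209, -21/418, 137/209, -5/22, 3/418; SSR = 287/209.

SSR = 1.373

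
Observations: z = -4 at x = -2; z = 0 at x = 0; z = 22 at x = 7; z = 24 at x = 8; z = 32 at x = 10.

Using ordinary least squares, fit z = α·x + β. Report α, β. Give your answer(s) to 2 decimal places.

α = 3.00, β = 1.00

The normal system MᵀM·[α, β]ᵀ = Mᵀz is [[217, 23]; [23, 5]]·[α, β]ᵀ = [674, 74]ᵀ.
Δ = 217·5 − 23² = 556.
α = (674·5 − 23·74)/556 = 3; β = (217·74 − 23·674)/556 = 1.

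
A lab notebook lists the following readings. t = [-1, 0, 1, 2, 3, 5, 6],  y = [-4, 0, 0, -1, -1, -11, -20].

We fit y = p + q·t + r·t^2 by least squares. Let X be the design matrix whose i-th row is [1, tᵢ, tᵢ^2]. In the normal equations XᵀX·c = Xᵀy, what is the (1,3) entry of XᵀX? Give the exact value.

76

Row 1 ↔ basis 1, column 3 ↔ basis t^2, so (XᵀX)_{1,3} = Σᵢ t^2 = (1)·(1) + (1)·(0) + (1)·(1) + (1)·(4) + (1)·(9) + (1)·(25) + (1)·(36) = 76.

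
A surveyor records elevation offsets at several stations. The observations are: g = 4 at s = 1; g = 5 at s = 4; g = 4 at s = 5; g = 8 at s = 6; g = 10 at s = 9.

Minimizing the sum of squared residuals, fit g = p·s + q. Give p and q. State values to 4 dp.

The normal equations are: 159·p + 25·q = 182;  25·p + 5·q = 31.
(Σs·s = 159, Σs = 25, Σ1 = 5, Σs·g = 182, Σg = 31.)
Eliminating q: 5·(row 1) − 25·(row 2) gives 170·p = 5·182 − 25·31 = 135, so p = 27/34.
Then q = (31 − 25·(27/34))/5 = 379/170.

p = 0.7941, q = 2.2294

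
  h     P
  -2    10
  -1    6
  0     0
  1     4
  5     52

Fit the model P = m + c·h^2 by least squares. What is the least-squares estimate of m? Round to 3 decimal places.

m = 1.972

Compute the Gram sums: Σ1 = 5, Σh^2 = 31, Σh^2·h^2 = 643.
Moment sums: ΣP = 72, Σh^2·P = 1350.
AᵀA·[m, c]ᵀ = AᵀP becomes [[5, 31]; [31, 643]]·[m, c]ᵀ = [72, 1350]ᵀ.
Eliminating c: 643·(row 1) − 31·(row 2) gives 2254·m = 643·72 − 31·1350 = 4446, so m = 2223/1127.
Then c = (1350 − 31·(2223/1127))/643 = 2259/1127.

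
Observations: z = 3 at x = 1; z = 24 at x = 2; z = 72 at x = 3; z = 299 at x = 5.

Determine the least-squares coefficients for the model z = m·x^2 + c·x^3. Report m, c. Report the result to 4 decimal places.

Compute the Gram sums: Σx^2·x^2 = 723, Σx^2·x^3 = 3401, Σx^3·x^3 = 16419.
Moment sums: Σx^2·z = 8222, Σx^3·z = 39514.
Determinant 723·16419 − 3401² = 304136.
m = (8222·16419 − 3401·39514)/304136 = 76238/38017; c = (723·39514 − 3401·8222)/304136 = 75700/38017.

m = 2.0054, c = 1.9912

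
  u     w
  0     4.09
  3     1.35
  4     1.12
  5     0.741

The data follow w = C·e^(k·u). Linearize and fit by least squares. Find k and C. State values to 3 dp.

k = -0.337, C = 4.016

Taking logs, ln w = k·u + ln C, so regress ln w on u.
Σu = 12.0000, Σ(u)² = 50.0000, Σln w = 1.5222, Σu·ln w = -0.1451.
Equations: 50.0000·k + 12.0000·ln C = -0.1451;  12.0000·k + 4·ln C = 1.5222.
Solving (det = 56.0000): k = -0.33656, ln C = 1.39023, so C = exp(1.39023) = 4.01578.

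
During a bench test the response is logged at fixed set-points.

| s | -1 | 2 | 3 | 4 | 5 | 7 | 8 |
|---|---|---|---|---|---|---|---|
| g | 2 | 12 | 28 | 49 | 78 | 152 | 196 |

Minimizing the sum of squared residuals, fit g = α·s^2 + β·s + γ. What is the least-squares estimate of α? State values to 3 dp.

The normal system AᵀA·[α, β, γ]ᵀ = Aᵀg is [[7476, 1078, 168]; [1078, 168, 28]; [168, 28, 7]]·[α, β, γ]ᵀ = [23028, 3324, 517]ᵀ.
Inverting the 3×3 Gram matrix, [α, β, γ]ᵀ = [3028/1001, 498/1001, -733/1001]ᵀ.

α = 3.025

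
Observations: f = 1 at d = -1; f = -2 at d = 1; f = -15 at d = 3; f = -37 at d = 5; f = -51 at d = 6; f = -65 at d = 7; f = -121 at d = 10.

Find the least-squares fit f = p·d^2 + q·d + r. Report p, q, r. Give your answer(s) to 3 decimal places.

p = -0.960, q = -2.589, r = 0.345

From the data, Σd^2·d^2 = 14405, Σd^2·d = 1711, Σd^2 = 221, Σd·d = 221, Σd = 31, Σ1 = 7.
And Σd^2·f = -18182, Σd·f = -2204, Σf = -290.
Normal equations: [[14405, 1711, 221]; [1711, 221, 31]; [221, 31, 7]]·[p, q, r]ᵀ = [-18182, -2204, -290]ᵀ.
Inverting the 3×3 Gram matrix, [p, q, r]ᵀ = [-143737/149736, -387721/149736, 4307/12478]ᵀ.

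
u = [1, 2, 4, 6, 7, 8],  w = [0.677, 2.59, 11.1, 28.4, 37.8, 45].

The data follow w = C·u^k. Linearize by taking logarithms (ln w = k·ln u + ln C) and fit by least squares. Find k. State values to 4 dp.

k = 2.0641

Let Y = ln w. Fitting Y = k·ln u + ln C by least squares:
Σln u = 7.8966, Σ(ln u)² = 13.7233, Σln w = 13.7539, Σln u·ln w = 24.9762.
Normal system: [[13.7233, 7.8966]; [7.8966, 6]]·[k, ln C]ᵀ = [24.9762, 13.7539]ᵀ.
Slope k = (n·Σln u·ln w − Σln u·Σln w)/(n·Σ(ln u)² − (Σln u)²) = (6·24.9762 − 7.8966·13.7539)/19.9843 = 2.06406; ln C = (Σln w − k·Σln u)/n = -0.42418.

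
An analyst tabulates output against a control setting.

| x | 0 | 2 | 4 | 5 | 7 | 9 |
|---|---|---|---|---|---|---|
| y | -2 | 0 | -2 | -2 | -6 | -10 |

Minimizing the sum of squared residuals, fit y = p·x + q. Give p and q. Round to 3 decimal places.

p = -0.953, q = 0.623

Setting ∂/∂p … = 0 gives: 175·p + 27·q = -150;  27·p + 6·q = -22.
Eliminating q: 6·(row 1) − 27·(row 2) gives 321·p = 6·(-150) − 27·(-22) = -306, so p = -102/107.
Then q = ((-22) − 27·(-102/107))/6 = 200/321.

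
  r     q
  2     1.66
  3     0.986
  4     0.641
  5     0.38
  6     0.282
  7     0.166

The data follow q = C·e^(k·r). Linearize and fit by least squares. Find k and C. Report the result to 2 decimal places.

Linearized form: ln q = k·r + ln C. From the 6 transformed points,
Σr = 27.0000, Σ(r)² = 139.0000, Σln q = -3.9812, Σr·ln q = -25.8109.
Equations: 139.0000·k + 27.0000·ln C = -25.8109;  27.0000·k + 6·ln C = -3.9812.
Slope k = (n·Σr·ln q − Σr·Σln q)/(n·Σ(r)² − (Σr)²) = (6·-25.8109 − 27.0000·-3.9812)/105.0000 = -0.45117; ln C = (Σln q − k·Σr)/n = 1.36674, so C = exp(1.36674) = 3.92255.

k = -0.45, C = 3.92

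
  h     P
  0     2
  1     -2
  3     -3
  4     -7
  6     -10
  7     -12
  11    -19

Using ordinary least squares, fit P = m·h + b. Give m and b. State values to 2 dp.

From the data, Σh·h = 232, Σh = 32, Σ1 = 7.
For MᵀP: Σh·P = -392, ΣP = -51.
MᵀM·[m, b]ᵀ = MᵀP becomes [[232, 32]; [32, 7]]·[m, b]ᵀ = [-392, -51]ᵀ.
Eliminating b: 7·(row 1) − 32·(row 2) gives 600·m = 7·(-392) − 32·(-51) = -1112, so m = -139/75.
Then b = ((-51) − 32·(-139/75))/7 = 89/75.

m = -1.85, b = 1.19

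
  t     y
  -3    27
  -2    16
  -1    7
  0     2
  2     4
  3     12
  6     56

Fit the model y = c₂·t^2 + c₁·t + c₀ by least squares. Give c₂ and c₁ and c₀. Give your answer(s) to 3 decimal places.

c₂ = 1.937, c₁ = -2.655, c₀ = 2.182

XᵀX·[c₂, c₁, c₀]ᵀ = Xᵀy reads: 1491·c₂ + 215·c₁ + 63·c₀ = 2454;  215·c₂ + 63·c₁ + 5·c₀ = 260;  63·c₂ + 5·c₁ + 7·c₀ = 124.
(Σt^2·t^2 = 1491, Σt^2·t = 215, Σt^2 = 63, Σt·t = 63, Σt = 5, Σ1 = 7, Σt^2·y = 2454, Σt·y = 260, Σy = 124.)
Inverting the 3×3 Gram matrix, [c₂, c₁, c₀]ᵀ = [88152/45521, -17265/6503, 99329/45521]ᵀ.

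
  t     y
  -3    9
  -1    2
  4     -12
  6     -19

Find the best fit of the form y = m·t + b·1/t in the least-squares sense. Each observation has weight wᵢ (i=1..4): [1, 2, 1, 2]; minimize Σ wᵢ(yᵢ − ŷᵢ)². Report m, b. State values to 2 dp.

The normal system AᵀWA·[m, b]ᵀ = AᵀWy is [[99, 6]; [6, 107/48]]·[m, b]ᵀ = [-307, -49/3]ᵀ.
det = 99·(107/48) − 6² = 2955/16.
m = ((-307)·(107/48) − 6·(-49/3))/(2955/16) = -5629/1773; b = (99·(-49/3) − 6·(-307))/(2955/16) = 240/197.

m = -3.17, b = 1.22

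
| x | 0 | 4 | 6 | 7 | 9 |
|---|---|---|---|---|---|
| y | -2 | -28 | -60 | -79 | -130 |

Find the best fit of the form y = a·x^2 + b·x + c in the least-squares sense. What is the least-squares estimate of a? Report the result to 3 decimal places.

Entries of AᵀA: Σx^2·x^2 = 10514, Σx^2·x = 1352, Σx^2 = 182, Σx·x = 182, Σx = 26, Σ1 = 5.
And Σx^2·y = -17009, Σx·y = -2195, Σy = -299.
AᵀA·[a, b, c]ᵀ = Aᵀy becomes [[10514, 1352, 182]; [1352, 182, 26]; [182, 26, 5]]·[a, b, c]ᵀ = [-17009, -2195, -299]ᵀ.
Row-reducing yields a = -577/374, b = -1501/4862, c = -381/187.

a = -1.543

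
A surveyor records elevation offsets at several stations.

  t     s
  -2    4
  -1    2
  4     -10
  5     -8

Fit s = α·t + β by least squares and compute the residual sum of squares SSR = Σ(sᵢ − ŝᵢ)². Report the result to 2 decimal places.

SSR = 7.89

Setting ∂/∂α … = 0 gives: 46·α + 6·β = -90;  6·α + 4·β = -12.
(Σt·t = 46, Σt = 6, Σ1 = 4, Σt·s = -90, Σs = -12.)
Δ = 46·4 − 6² = 148.
α = ((-90)·4 − 6·(-12))/148 = -72/37; β = (46·(-12) − 6·(-90))/148 = -3/37.
Residuals: 7/37, 5/37, -79/37, 67/37; SSR = 292/37.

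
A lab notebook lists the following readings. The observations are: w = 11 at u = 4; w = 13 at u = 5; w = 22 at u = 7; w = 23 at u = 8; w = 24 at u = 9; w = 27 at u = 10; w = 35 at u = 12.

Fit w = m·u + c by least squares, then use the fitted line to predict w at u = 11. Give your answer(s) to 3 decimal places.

ŵ = 31.207

Normal-equation sums: Σu·u = 479, Σu = 55, Σ1 = 7.
And Σu·w = 1353, Σw = 155.
Δ = 479·7 − 55² = 328.
m = (1353·7 − 55·155)/328 = 473/164; c = (479·155 − 55·1353)/328 = -85/164.
At u = 11: ŵ = (473/164)·(11) + (-85/164)·(1) = 2559/82.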